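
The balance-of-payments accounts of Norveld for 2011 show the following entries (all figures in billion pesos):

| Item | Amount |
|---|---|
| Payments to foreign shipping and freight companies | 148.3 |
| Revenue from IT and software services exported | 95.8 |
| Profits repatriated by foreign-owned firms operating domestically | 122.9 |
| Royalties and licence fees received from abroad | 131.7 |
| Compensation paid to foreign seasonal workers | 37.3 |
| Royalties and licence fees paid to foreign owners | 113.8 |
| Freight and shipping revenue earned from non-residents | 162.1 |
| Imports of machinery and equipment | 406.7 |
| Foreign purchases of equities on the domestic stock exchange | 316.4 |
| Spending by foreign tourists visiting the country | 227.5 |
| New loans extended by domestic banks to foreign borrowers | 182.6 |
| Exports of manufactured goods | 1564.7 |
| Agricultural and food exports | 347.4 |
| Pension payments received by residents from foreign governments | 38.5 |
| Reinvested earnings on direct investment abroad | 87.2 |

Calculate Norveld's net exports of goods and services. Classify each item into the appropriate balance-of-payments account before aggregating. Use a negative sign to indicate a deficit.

1860.4

Goods: 347.4 + 1564.7 - 406.7 = 1505.4
Services: 131.7 - 148.3 + 162.1 + 227.5 - 113.8 + 95.8 = 355.0
Trade balance = 1505.4 + 355.0 = 1860.4
(Excluded from the trade balance — primary income: profits repatriated by foreign-owned firms operating domestically 122.9, compensation paid to foreign seasonal workers 37.3, reinvested earnings on direct investment abroad 87.2; financial account: foreign purchases of equities on the domestic stock exchange 316.4, new loans extended by domestic banks to foreign borrowers 182.6; secondary income: pension payments received by residents from foreign governments 38.5.)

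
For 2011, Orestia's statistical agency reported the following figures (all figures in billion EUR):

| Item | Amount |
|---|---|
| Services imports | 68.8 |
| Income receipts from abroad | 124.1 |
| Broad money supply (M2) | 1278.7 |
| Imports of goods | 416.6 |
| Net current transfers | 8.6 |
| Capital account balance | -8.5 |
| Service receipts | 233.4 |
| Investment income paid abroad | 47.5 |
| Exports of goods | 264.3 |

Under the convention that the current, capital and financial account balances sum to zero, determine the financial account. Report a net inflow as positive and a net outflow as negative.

-89.0

Goods balance = 264.3 - 416.6 = -152.3
Services balance = 233.4 - 68.8 = 164.6
Trade balance (goods + services) = -152.3 + 164.6 = 12.3
Net primary income = 124.1 - 47.5 = 76.6
Net secondary income = 8.6
Current account = 12.3 + 76.6 + 8.6 = 97.5
Financial account = -(97.5 + (-8.5)) = -89.0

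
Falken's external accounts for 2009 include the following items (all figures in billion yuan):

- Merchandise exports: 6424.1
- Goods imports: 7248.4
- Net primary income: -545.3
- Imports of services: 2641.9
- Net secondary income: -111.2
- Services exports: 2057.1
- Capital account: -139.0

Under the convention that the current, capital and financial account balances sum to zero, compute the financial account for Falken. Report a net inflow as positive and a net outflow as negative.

2204.6

Goods balance = 6424.1 - 7248.4 = -824.3
Services balance = 2057.1 - 2641.9 = -584.8
Trade balance (goods + services) = -824.3 + (-584.8) = -1409.1
Net primary income = -545.3
Net secondary income = -111.2
Current account = -1409.1 + (-545.3) + (-111.2) = -2065.6
Financial account = -(-2065.6 + (-139.0)) = 2204.6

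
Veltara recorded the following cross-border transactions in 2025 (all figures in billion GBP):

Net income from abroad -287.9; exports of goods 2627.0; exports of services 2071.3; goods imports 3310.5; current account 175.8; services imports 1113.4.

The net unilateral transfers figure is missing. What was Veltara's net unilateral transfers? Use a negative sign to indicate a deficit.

189.3

Current account = goods balance + services balance + net primary income + net secondary income
Sum of the known components = -13.5
Net unilateral transfers = CA - (known components) = 175.8 - (-13.5) = 189.3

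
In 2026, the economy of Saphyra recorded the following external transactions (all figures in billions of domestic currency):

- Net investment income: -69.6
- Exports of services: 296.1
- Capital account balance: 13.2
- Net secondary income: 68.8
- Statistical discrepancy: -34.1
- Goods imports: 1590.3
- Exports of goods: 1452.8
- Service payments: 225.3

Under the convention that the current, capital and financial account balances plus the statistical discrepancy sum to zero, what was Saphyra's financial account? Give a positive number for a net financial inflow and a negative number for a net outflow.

88.4

Goods balance = 1452.8 - 1590.3 = -137.5
Services balance = 296.1 - 225.3 = 70.8
Trade balance (goods + services) = -137.5 + 70.8 = -66.7
Net primary income = -69.6
Net secondary income = 68.8
Current account = -66.7 + (-69.6) + 68.8 = -67.5
Financial account = -(-67.5 + 13.2 + (-34.1)) = 88.4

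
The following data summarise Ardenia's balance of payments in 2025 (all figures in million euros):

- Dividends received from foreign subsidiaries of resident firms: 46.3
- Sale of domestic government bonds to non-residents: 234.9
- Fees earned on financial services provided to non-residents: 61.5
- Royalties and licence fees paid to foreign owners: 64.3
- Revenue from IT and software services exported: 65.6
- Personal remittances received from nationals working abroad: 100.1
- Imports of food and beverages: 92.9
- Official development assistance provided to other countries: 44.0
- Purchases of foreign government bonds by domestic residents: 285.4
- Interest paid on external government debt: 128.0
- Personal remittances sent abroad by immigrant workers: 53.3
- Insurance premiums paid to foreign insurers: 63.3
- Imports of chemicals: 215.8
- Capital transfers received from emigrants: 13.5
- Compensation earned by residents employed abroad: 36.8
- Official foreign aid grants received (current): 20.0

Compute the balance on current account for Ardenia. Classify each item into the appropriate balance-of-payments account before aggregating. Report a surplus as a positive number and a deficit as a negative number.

-331.3

Goods: -92.9 - 215.8 = -308.7
Services: 61.5 + 65.6 - 63.3 - 64.3 = -0.5
Primary income: -128.0 + 36.8 + 46.3 = -44.9
Secondary income: -44.0 + 100.1 + 20.0 - 53.3 = 22.8
Current account = (-308.7) + (-0.5) + (-44.9) + 22.8 = -331.3
(Excluded from the current account — financial account: sale of domestic government bonds to non-residents 234.9, purchases of foreign government bonds by domestic residents 285.4; capital account: capital transfers received from emigrants 13.5.)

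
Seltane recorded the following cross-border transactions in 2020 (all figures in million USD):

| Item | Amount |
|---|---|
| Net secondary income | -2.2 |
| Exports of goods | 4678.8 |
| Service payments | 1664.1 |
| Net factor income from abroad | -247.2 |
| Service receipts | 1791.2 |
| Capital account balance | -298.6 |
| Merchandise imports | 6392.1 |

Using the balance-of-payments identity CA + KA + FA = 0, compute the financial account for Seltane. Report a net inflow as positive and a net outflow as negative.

Goods balance = 4678.8 - 6392.1 = -1713.3
Services balance = 1791.2 - 1664.1 = 127.1
Trade balance (goods + services) = -1713.3 + 127.1 = -1586.2
Net primary income = -247.2
Net secondary income = -2.2
Current account = -1586.2 + (-247.2) + (-2.2) = -1835.6
Financial account = -(-1835.6 + (-298.6)) = 2134.2

2134.2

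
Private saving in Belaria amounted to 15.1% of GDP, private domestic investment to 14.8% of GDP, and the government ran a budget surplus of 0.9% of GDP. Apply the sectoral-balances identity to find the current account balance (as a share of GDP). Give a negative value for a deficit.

1.2

By the sectoral-balances identity, CA = (S_private - I) + (T - G).
Private balance = 15.1 - 14.8 = 0.3
Government balance (T - G) = 0.9
CA = 0.3 + 0.9 = 1.2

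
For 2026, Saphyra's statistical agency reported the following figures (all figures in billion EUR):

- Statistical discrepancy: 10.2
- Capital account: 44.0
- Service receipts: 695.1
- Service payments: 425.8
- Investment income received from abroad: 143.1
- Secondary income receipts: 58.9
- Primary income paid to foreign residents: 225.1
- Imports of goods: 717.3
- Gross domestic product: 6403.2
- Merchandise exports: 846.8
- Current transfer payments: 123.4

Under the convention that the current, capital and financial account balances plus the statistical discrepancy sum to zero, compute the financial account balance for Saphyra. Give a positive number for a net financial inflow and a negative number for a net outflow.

-306.5

Goods balance = 846.8 - 717.3 = 129.5
Services balance = 695.1 - 425.8 = 269.3
Trade balance (goods + services) = 129.5 + 269.3 = 398.8
Net primary income = 143.1 - 225.1 = -82.0
Net secondary income = 58.9 - 123.4 = -64.5
Current account = 398.8 + (-82.0) + (-64.5) = 252.3
Financial account = -(252.3 + 44.0 + 10.2) = -306.5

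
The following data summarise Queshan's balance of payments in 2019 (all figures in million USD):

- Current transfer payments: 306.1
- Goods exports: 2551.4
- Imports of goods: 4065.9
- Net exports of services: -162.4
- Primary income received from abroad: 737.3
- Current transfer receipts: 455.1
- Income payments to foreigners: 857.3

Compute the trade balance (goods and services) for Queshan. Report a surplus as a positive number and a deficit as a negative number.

-1676.9

Goods balance = 2551.4 - 4065.9 = -1514.5
Services balance = -162.4
Trade balance (goods + services) = -1514.5 + (-162.4) = -1676.9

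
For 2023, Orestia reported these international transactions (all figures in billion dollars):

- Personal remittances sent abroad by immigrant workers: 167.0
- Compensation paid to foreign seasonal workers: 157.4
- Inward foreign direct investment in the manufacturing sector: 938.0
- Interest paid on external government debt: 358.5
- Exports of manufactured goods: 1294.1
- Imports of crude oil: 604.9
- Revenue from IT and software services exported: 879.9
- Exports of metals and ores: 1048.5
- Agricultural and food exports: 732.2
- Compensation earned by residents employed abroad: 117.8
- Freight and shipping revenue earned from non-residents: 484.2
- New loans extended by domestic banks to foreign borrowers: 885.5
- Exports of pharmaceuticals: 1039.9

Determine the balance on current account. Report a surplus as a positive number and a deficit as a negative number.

Goods: -604.9 + 1039.9 + 732.2 + 1294.1 + 1048.5 = 3509.8
Services: 484.2 + 879.9 = 1364.1
Primary income: 117.8 - 358.5 - 157.4 = -398.1
Secondary income: -167.0
Current account = 3509.8 + 1364.1 + (-398.1) + (-167.0) = 4308.8
(Excluded from the current account — financial account: inward foreign direct investment in the manufacturing sector 938.0, new loans extended by domestic banks to foreign borrowers 885.5.)

4308.8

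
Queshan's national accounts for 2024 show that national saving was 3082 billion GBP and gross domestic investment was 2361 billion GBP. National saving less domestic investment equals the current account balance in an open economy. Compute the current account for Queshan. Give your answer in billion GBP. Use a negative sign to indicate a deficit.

721

S - I = CA (net lending to the rest of the world).
CA = S - I = 3082 - 2361 = 721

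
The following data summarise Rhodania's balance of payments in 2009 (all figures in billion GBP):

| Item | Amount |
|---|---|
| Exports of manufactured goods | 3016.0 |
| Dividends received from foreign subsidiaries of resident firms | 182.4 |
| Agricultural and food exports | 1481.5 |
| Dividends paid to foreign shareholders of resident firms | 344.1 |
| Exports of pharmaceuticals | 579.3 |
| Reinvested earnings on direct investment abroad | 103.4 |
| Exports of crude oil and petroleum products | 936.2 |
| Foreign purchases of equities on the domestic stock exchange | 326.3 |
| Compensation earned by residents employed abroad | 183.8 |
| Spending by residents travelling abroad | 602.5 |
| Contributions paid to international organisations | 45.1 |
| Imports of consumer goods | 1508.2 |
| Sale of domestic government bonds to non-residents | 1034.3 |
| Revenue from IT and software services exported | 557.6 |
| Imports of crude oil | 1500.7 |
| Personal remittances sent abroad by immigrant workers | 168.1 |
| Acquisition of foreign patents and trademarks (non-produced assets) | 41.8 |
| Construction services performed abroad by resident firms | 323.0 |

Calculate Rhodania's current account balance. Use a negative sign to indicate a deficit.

Goods: -1500.7 + 936.2 + 1481.5 + 579.3 - 1508.2 + 3016.0 = 3004.1
Services: 323.0 + 557.6 - 602.5 = 278.1
Primary income: -344.1 + 183.8 + 182.4 + 103.4 = 125.5
Secondary income: -168.1 - 45.1 = -213.2
Current account = 3004.1 + 278.1 + 125.5 + (-213.2) = 3194.5
(Excluded from the current account — financial account: foreign purchases of equities on the domestic stock exchange 326.3, sale of domestic government bonds to non-residents 1034.3; capital account: acquisition of foreign patents and trademarks (non-produced assets) 41.8.)

3194.5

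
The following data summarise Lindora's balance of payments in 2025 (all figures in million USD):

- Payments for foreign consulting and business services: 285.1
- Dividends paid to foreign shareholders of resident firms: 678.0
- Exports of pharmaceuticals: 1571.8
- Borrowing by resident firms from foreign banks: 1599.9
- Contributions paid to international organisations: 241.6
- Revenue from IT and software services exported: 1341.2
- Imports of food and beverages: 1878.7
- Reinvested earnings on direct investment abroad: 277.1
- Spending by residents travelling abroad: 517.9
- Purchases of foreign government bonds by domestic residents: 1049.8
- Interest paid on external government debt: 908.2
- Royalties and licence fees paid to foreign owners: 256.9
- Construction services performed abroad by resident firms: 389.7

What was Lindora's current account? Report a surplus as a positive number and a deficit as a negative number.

-1186.6

Goods: 1571.8 - 1878.7 = -306.9
Services: 1341.2 + 389.7 - 285.1 - 256.9 - 517.9 = 671.0
Primary income: -908.2 - 678.0 + 277.1 = -1309.1
Secondary income: -241.6
Current account = (-306.9) + 671.0 + (-1309.1) + (-241.6) = -1186.6
(Excluded from the current account — financial account: borrowing by resident firms from foreign banks 1599.9, purchases of foreign government bonds by domestic residents 1049.8.)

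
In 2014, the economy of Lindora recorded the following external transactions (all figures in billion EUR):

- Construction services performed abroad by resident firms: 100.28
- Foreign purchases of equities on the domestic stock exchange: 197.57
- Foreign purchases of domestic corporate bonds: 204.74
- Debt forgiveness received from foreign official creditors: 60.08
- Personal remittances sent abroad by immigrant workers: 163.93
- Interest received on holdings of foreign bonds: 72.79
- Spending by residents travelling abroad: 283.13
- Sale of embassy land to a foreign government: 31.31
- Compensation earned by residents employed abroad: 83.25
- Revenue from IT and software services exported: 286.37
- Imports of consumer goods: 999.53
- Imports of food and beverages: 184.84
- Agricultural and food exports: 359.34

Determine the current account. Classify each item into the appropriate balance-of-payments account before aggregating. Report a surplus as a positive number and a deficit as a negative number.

Goods: -184.84 + 359.34 - 999.53 = -825.03
Services: 286.37 + 100.28 - 283.13 = 103.52
Primary income: 83.25 + 72.79 = 156.04
Secondary income: -163.93
Current account = (-825.03) + 103.52 + 156.04 + (-163.93) = -729.40
(Excluded from the current account — financial account: foreign purchases of equities on the domestic stock exchange 197.57, foreign purchases of domestic corporate bonds 204.74; capital account: debt forgiveness received from foreign official creditors 60.08, sale of embassy land to a foreign government 31.31.)

-729.40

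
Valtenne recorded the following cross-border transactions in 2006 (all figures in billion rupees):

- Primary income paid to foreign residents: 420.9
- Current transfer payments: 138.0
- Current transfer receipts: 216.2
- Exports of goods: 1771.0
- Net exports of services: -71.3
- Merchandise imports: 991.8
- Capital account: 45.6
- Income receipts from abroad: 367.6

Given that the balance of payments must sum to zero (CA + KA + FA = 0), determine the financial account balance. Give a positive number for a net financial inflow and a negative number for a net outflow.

-778.4

Goods balance = 1771.0 - 991.8 = 779.2
Services balance = -71.3
Trade balance (goods + services) = 779.2 + (-71.3) = 707.9
Net primary income = 367.6 - 420.9 = -53.3
Net secondary income = 216.2 - 138.0 = 78.2
Current account = 707.9 + (-53.3) + 78.2 = 732.8
Financial account = -(732.8 + 45.6) = -778.4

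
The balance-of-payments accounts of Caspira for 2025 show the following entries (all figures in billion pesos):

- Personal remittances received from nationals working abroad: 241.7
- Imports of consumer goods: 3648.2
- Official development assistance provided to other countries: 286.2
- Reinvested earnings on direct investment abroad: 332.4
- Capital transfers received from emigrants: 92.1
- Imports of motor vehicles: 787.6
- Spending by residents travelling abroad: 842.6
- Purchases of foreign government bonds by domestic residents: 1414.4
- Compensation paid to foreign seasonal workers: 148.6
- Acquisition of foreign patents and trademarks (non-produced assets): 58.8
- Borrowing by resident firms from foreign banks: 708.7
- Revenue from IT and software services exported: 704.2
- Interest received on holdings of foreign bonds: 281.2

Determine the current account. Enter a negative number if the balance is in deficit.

-4153.7

Goods: -787.6 - 3648.2 = -4435.8
Services: 704.2 - 842.6 = -138.4
Primary income: 281.2 - 148.6 + 332.4 = 465.0
Secondary income: -286.2 + 241.7 = -44.5
Current account = (-4435.8) + (-138.4) + 465.0 + (-44.5) = -4153.7
(Excluded from the current account — capital account: capital transfers received from emigrants 92.1, acquisition of foreign patents and trademarks (non-produced assets) 58.8; financial account: purchases of foreign government bonds by domestic residents 1414.4, borrowing by resident firms from foreign banks 708.7.)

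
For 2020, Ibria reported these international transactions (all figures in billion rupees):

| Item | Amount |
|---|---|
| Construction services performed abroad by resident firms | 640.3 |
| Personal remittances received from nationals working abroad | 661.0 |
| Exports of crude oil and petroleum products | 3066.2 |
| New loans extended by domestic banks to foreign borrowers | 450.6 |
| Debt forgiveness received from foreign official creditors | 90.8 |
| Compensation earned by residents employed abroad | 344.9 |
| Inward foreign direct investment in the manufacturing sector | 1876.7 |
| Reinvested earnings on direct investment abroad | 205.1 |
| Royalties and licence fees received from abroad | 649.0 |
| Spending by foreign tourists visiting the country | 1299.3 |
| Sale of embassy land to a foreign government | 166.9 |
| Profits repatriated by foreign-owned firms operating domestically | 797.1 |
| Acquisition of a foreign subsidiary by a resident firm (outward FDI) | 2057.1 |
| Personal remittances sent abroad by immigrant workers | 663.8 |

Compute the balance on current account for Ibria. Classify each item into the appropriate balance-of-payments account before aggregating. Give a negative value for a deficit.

Goods: 3066.2
Services: 649.0 + 1299.3 + 640.3 = 2588.6
Primary income: -797.1 + 205.1 + 344.9 = -247.1
Secondary income: 661.0 - 663.8 = -2.8
Current account = 3066.2 + 2588.6 + (-247.1) + (-2.8) = 5404.9
(Excluded from the current account — financial account: new loans extended by domestic banks to foreign borrowers 450.6, inward foreign direct investment in the manufacturing sector 1876.7, acquisition of a foreign subsidiary by a resident firm (outward FDI) 2057.1; capital account: debt forgiveness received from foreign official creditors 90.8, sale of embassy land to a foreign government 166.9.)

5404.9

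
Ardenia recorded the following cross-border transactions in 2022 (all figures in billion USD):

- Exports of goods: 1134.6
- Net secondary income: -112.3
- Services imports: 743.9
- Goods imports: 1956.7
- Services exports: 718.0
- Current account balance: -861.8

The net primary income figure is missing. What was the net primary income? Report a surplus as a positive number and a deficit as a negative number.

98.5

Current account = goods balance + services balance + net primary income + net secondary income
Sum of the known components = -960.3
Net primary income = CA - (known components) = -861.8 - (-960.3) = 98.5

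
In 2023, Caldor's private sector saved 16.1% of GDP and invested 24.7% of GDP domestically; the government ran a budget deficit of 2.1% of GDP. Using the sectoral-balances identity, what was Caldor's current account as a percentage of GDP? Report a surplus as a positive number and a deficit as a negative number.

By the sectoral-balances identity, CA = (S_private - I) + (T - G).
Private balance = 16.1 - 24.7 = -8.6
Government balance (T - G) = -2.1
CA = -8.6 + (-2.1) = -10.7

-10.7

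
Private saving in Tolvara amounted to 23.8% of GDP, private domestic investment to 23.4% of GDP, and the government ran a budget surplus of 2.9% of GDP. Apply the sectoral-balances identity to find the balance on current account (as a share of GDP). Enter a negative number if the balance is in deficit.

By the sectoral-balances identity, CA = (S_private - I) + (T - G).
Private balance = 23.8 - 23.4 = 0.4
Government balance (T - G) = 2.9
CA = 0.4 + 2.9 = 3.3

3.3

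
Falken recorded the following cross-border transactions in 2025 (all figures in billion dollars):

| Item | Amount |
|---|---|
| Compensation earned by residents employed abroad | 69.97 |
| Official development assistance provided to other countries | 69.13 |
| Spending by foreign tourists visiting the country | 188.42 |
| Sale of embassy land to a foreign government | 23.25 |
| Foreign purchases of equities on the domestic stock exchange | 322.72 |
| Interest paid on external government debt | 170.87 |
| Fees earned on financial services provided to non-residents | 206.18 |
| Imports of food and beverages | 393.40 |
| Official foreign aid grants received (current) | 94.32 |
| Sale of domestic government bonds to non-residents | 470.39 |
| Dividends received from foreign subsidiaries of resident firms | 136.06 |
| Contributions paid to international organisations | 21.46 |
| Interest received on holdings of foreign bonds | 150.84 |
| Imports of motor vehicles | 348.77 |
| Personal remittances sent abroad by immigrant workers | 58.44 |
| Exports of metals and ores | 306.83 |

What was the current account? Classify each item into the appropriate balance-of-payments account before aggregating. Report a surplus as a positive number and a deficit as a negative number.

Goods: -348.77 + 306.83 - 393.40 = -435.34
Services: 188.42 + 206.18 = 394.60
Primary income: 69.97 + 150.84 - 170.87 + 136.06 = 186.00
Secondary income: -21.46 - 69.13 - 58.44 + 94.32 = -54.71
Current account = (-435.34) + 394.60 + 186.00 + (-54.71) = 90.55
(Excluded from the current account — capital account: sale of embassy land to a foreign government 23.25; financial account: foreign purchases of equities on the domestic stock exchange 322.72, sale of domestic government bonds to non-residents 470.39.)

90.55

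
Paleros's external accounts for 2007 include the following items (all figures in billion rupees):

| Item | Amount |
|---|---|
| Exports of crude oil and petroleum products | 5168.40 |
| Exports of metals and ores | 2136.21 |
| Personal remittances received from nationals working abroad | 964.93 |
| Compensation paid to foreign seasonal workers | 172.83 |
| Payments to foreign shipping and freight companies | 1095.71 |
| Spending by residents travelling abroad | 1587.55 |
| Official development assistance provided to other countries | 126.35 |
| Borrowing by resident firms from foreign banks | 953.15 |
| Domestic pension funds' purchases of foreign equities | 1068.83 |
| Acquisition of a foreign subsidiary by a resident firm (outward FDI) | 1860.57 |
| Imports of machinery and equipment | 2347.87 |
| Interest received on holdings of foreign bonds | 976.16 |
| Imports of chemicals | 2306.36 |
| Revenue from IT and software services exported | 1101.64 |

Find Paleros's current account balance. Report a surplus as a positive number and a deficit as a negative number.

Goods: -2306.36 - 2347.87 + 2136.21 + 5168.40 = 2650.38
Services: -1095.71 - 1587.55 + 1101.64 = -1581.62
Primary income: -172.83 + 976.16 = 803.33
Secondary income: 964.93 - 126.35 = 838.58
Current account = 2650.38 + (-1581.62) + 803.33 + 838.58 = 2710.67
(Excluded from the current account — financial account: borrowing by resident firms from foreign banks 953.15, domestic pension funds' purchases of foreign equities 1068.83, acquisition of a foreign subsidiary by a resident firm (outward FDI) 1860.57.)

2710.67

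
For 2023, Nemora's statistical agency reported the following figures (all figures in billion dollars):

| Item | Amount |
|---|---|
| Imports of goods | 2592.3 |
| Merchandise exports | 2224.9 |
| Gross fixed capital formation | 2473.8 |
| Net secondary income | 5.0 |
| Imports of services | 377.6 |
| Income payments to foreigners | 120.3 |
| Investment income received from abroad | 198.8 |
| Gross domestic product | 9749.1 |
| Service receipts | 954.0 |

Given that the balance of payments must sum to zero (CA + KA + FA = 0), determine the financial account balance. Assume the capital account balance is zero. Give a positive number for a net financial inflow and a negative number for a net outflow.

Goods balance = 2224.9 - 2592.3 = -367.4
Services balance = 954.0 - 377.6 = 576.4
Trade balance (goods + services) = -367.4 + 576.4 = 209.0
Net primary income = 198.8 - 120.3 = 78.5
Net secondary income = 5.0
Current account = 209.0 + 78.5 + 5.0 = 292.5
Financial account = -(292.5) = -292.5

-292.5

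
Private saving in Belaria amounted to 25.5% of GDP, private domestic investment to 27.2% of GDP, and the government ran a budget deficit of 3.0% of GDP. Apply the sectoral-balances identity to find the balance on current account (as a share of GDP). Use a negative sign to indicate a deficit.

By the sectoral-balances identity, CA = (S_private - I) + (T - G).
Private balance = 25.5 - 27.2 = -1.7
Government balance (T - G) = -3.0
CA = -1.7 + (-3.0) = -4.7

-4.7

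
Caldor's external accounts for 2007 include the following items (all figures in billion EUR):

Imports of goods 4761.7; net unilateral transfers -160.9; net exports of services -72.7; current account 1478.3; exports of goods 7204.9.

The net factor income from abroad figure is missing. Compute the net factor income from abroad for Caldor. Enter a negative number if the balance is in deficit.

Current account = goods balance + services balance + net primary income + net secondary income
Sum of the known components = 2209.6
Net factor income from abroad = CA - (known components) = 1478.3 - 2209.6 = -731.3

-731.3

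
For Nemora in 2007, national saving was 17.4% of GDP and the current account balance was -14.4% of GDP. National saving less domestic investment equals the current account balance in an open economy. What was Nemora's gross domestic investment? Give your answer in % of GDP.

S - I = CA (net lending to the rest of the world).
I = S - CA = 17.4 - (-14.4) = 31.8

31.8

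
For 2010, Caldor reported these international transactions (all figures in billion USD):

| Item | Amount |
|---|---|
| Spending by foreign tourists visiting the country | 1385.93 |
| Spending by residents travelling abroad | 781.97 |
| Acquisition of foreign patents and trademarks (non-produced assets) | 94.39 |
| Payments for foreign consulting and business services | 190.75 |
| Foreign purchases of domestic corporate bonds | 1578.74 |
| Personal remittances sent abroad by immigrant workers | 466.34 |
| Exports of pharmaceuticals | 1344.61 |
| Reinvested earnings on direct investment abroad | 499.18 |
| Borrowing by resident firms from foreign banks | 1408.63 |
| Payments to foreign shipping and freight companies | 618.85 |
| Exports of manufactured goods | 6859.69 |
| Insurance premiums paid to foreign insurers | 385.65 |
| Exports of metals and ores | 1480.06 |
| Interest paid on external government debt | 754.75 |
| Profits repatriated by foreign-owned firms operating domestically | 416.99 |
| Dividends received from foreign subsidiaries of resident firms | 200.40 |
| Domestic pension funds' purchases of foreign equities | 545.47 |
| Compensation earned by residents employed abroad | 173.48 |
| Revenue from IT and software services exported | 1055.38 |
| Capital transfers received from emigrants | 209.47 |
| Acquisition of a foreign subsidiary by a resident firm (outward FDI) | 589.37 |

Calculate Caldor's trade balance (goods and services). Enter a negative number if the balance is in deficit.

10148.45

Goods: 6859.69 + 1480.06 + 1344.61 = 9684.36
Services: -618.85 - 781.97 - 190.75 + 1385.93 + 1055.38 - 385.65 = 464.09
Trade balance = 9684.36 + 464.09 = 10148.45
(Excluded from the trade balance — capital account: acquisition of foreign patents and trademarks (non-produced assets) 94.39, capital transfers received from emigrants 209.47; financial account: foreign purchases of domestic corporate bonds 1578.74, borrowing by resident firms from foreign banks 1408.63, domestic pension funds' purchases of foreign equities 545.47, acquisition of a foreign subsidiary by a resident firm (outward FDI) 589.37; secondary income: personal remittances sent abroad by immigrant workers 466.34; primary income: reinvested earnings on direct investment abroad 499.18, interest paid on external government debt 754.75, profits repatriated by foreign-owned firms operating domestically 416.99, dividends received from foreign subsidiaries of resident firms 200.40, compensation earned by residents employed abroad 173.48.)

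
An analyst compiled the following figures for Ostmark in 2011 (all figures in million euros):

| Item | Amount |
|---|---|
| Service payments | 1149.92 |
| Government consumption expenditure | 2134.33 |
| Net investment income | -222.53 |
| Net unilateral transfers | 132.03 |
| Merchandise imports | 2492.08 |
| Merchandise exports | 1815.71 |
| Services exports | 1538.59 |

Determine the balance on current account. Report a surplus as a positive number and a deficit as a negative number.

Goods balance = 1815.71 - 2492.08 = -676.37
Services balance = 1538.59 - 1149.92 = 388.67
Trade balance (goods + services) = -676.37 + 388.67 = -287.70
Net primary income = -222.53
Net secondary income = 132.03
Current account = -287.70 + (-222.53) + 132.03 = -378.20

-378.20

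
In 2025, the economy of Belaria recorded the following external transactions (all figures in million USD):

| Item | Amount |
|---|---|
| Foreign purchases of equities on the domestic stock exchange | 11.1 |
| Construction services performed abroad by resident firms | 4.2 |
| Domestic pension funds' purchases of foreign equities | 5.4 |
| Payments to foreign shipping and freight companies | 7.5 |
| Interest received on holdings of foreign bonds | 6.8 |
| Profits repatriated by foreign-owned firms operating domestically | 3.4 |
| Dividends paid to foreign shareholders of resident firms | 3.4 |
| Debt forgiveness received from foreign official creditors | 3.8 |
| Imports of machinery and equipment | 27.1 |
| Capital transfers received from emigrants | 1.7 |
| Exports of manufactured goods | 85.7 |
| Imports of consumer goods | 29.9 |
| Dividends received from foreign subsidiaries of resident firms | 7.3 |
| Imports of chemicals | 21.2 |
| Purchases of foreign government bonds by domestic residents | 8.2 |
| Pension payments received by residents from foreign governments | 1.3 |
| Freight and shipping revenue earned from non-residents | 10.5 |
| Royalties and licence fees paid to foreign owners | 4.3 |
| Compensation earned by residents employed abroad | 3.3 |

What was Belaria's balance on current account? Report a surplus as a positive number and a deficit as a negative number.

22.3

Goods: -27.1 - 21.2 - 29.9 + 85.7 = 7.5
Services: -7.5 + 10.5 - 4.3 + 4.2 = 2.9
Primary income: 7.3 - 3.4 + 3.3 + 6.8 - 3.4 = 10.6
Secondary income: 1.3
Current account = 7.5 + 2.9 + 10.6 + 1.3 = 22.3
(Excluded from the current account — financial account: foreign purchases of equities on the domestic stock exchange 11.1, domestic pension funds' purchases of foreign equities 5.4, purchases of foreign government bonds by domestic residents 8.2; capital account: debt forgiveness received from foreign official creditors 3.8, capital transfers received from emigrants 1.7.)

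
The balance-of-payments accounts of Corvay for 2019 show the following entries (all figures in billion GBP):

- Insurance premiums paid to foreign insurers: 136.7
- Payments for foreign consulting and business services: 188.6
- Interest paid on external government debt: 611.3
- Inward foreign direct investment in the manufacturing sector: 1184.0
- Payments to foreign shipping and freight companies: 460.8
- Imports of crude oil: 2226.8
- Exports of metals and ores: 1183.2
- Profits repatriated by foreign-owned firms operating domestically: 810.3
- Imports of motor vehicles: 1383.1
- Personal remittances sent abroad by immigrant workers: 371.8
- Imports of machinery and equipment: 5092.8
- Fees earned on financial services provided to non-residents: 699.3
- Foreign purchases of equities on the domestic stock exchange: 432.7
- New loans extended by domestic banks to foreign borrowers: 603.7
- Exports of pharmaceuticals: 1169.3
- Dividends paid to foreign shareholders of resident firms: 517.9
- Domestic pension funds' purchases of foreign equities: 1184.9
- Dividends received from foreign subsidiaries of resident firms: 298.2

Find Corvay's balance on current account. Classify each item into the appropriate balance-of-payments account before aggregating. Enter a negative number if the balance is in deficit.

-8450.1

Goods: -5092.8 - 2226.8 + 1169.3 - 1383.1 + 1183.2 = -6350.2
Services: -136.7 - 188.6 - 460.8 + 699.3 = -86.8
Primary income: -810.3 + 298.2 - 517.9 - 611.3 = -1641.3
Secondary income: -371.8
Current account = (-6350.2) + (-86.8) + (-1641.3) + (-371.8) = -8450.1
(Excluded from the current account — financial account: inward foreign direct investment in the manufacturing sector 1184.0, foreign purchases of equities on the domestic stock exchange 432.7, new loans extended by domestic banks to foreign borrowers 603.7, domestic pension funds' purchases of foreign equities 1184.9.)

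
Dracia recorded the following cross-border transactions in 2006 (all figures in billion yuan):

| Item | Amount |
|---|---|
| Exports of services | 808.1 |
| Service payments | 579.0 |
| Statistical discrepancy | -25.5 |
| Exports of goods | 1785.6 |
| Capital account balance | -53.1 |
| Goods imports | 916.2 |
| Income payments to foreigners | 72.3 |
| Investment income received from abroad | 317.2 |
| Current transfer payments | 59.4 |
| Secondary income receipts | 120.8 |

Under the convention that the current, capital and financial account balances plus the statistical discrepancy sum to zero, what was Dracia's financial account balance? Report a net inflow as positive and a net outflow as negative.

Goods balance = 1785.6 - 916.2 = 869.4
Services balance = 808.1 - 579.0 = 229.1
Trade balance (goods + services) = 869.4 + 229.1 = 1098.5
Net primary income = 317.2 - 72.3 = 244.9
Net secondary income = 120.8 - 59.4 = 61.4
Current account = 1098.5 + 244.9 + 61.4 = 1404.8
Financial account = -(1404.8 + (-53.1) + (-25.5)) = -1326.2

-1326.2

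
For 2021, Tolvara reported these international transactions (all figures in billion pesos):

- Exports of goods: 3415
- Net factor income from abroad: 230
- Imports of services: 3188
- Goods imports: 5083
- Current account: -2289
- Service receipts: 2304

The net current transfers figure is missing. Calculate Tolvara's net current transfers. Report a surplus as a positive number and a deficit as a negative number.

Current account = goods balance + services balance + net primary income + net secondary income
Sum of the known components = -2322
Net current transfers = CA - (known components) = -2289 - (-2322) = 33

33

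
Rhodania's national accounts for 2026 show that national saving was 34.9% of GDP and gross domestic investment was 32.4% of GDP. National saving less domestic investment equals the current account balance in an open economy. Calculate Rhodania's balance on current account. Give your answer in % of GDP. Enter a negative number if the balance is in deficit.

2.5

CA = S - I = 34.9 - 32.4 = 2.5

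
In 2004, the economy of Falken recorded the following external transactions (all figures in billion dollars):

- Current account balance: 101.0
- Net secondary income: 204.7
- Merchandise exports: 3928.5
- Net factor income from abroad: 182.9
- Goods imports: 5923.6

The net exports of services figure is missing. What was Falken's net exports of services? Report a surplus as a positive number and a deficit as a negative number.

1708.5

Current account = goods balance + services balance + net primary income + net secondary income
Sum of the known components = -1607.5
Net exports of services = CA - (known components) = 101.0 - (-1607.5) = 1708.5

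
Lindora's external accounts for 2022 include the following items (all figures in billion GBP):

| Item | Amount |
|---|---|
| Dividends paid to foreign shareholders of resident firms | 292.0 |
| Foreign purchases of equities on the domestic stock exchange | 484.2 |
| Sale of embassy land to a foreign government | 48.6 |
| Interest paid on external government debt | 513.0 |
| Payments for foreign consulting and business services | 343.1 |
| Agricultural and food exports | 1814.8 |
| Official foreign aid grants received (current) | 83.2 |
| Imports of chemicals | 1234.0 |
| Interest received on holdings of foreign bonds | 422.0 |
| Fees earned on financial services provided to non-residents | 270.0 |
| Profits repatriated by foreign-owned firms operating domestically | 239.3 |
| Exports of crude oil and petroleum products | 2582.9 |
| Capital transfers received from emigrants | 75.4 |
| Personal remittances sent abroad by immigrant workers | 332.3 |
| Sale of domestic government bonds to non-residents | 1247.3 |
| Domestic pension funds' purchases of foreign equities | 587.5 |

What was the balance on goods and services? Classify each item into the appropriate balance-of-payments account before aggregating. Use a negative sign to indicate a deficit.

Goods: 2582.9 - 1234.0 + 1814.8 = 3163.7
Services: 270.0 - 343.1 = -73.1
Trade balance = 3163.7 + (-73.1) = 3090.6
(Excluded from the trade balance — primary income: dividends paid to foreign shareholders of resident firms 292.0, interest paid on external government debt 513.0, interest received on holdings of foreign bonds 422.0, profits repatriated by foreign-owned firms operating domestically 239.3; financial account: foreign purchases of equities on the domestic stock exchange 484.2, sale of domestic government bonds to non-residents 1247.3, domestic pension funds' purchases of foreign equities 587.5; capital account: sale of embassy land to a foreign government 48.6, capital transfers received from emigrants 75.4; secondary income: official foreign aid grants received (current) 83.2, personal remittances sent abroad by immigrant workers 332.3.)

3090.6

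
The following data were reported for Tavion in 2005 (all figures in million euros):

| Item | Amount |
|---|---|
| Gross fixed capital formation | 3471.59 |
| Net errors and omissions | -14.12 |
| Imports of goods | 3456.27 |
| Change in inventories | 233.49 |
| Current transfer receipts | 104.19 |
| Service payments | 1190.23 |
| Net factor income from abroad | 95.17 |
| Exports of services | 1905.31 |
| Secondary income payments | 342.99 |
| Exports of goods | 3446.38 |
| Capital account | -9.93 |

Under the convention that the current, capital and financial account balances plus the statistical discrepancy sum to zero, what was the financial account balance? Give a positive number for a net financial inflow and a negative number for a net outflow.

Goods balance = 3446.38 - 3456.27 = -9.89
Services balance = 1905.31 - 1190.23 = 715.08
Trade balance (goods + services) = -9.89 + 715.08 = 705.19
Net primary income = 95.17
Net secondary income = 104.19 - 342.99 = -238.80
Current account = 705.19 + 95.17 + (-238.80) = 561.56
Financial account = -(561.56 + (-9.93) + (-14.12)) = -537.51

-537.51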